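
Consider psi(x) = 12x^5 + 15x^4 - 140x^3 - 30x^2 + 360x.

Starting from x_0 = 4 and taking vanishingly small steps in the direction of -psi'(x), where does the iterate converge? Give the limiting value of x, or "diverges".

psi'(x) = 60(x - 2)(x - 1)(x + 1)(x + 3), so psi'(4) = 12600.
Gradient descent moves in the -psi' direction, i.e. x is decreasing.
The nearest critical point in that direction is x = 2, where psi'' = 900 > 0 (a local minimum). The iterate converges there.

2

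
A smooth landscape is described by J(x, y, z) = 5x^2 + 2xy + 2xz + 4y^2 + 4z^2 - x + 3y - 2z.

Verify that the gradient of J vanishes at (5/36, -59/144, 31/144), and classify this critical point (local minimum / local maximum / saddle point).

local minimum

∇J = (10x + 2y + 2z - 1, 2x + 8y + 3, 2x + 8z - 2); substituting (5/36, -59/144, 31/144) gives ∇J = (0, 0, 0), so (5/36, -59/144, 31/144) is indeed a critical point.
The Hessian is constant: H = [[10, 2, 2], [2, 8, 0], [2, 0, 8]].
Leading principal minors: Δ₁ = 10, Δ₂ = 76, Δ₃ = 576.
All leading minors are positive, so H is positive definite: a local minimum.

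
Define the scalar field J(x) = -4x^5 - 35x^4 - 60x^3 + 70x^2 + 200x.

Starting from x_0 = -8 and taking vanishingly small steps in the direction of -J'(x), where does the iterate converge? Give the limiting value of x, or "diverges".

-5

J'(x) = -20(x - 1)(x + 1)(x + 2)(x + 5), so J'(-8) = -22680.
Gradient descent moves in the -J' direction, i.e. x is increasing.
The nearest critical point in that direction is x = -5, where J'' = 1440 > 0 (a local minimum). The iterate converges there.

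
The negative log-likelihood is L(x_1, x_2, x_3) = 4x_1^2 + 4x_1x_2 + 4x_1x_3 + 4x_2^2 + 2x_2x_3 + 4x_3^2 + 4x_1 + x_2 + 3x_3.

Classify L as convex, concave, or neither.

convex

L is quadratic, so its Hessian is the constant matrix H = [[8, 4, 4], [4, 8, 2], [4, 2, 8]].
Leading principal minors: 8, 48, 288.
All positive ⇒ H ≻ 0 ⇒ convex.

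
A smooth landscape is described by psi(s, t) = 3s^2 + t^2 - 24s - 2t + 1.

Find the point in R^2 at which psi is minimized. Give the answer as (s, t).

psi(s,t) separates as P(s) + Q(t) + 1, so its minimum is min P + min Q + 1.
P'(s) = 6s - 24 vanishes at s ∈ {4}; Q'(t) = 2(t - 1) vanishes at t ∈ {1}.
Local minima of P (where P''>0): P(4)=-48. Local minima of Q: Q(1)=-1.
So the global minimum of psi is P(4) + Q(1) + 1 = -48 − 1 + 1 = -48, attained at (4, 1).

(4, 1)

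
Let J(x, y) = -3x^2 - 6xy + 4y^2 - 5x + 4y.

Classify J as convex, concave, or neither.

J is quadratic, so its Hessian is the constant matrix H = [[-6, -6], [-6, 8]].
det(H) = -84, tr(H) = 2.
det(H) < 0, so H is indefinite: neither convex nor concave.

neither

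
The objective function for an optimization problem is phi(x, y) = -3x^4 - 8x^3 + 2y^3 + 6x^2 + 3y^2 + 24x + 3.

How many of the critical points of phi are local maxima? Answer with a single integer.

phi separates as a function of x plus a function of y, so ∇phi=0 decouples.
∂phi/∂x = -12(x - 1)(x + 1)(x + 2) = 0 at x ∈ {-2, -1, 1}; ∂phi/∂y = 6y(y + 1) = 0 at y ∈ {-1, 0}.
The Hessian is diagonal: diag(phi_xx, phi_yy). Second derivatives: phi_xx(-2)=-36, phi_xx(-1)=24, phi_xx(1)=-72; phi_yy(-1)=-6, phi_yy(0)=6.
Local maxima occur where both diagonal entries negative: (-2, -1), (1, -1). Count: 2.

2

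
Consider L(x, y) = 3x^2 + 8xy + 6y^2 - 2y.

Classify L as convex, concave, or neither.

L is quadratic, so its Hessian is the constant matrix H = [[6, 8], [8, 12]].
det(H) = 8, tr(H) = 18.
det(H) > 0 and tr(H) > 0, so H is positive definite everywhere: convex.

convex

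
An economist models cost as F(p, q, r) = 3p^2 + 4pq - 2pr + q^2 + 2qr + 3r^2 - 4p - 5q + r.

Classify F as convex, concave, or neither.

F is quadratic, so its Hessian is the constant matrix H = [[6, 4, -2], [4, 2, 2], [-2, 2, 6]].
Leading principal minors: 6, -4, -88.
Neither pattern holds ⇒ H is indefinite ⇒ neither convex nor concave.

neither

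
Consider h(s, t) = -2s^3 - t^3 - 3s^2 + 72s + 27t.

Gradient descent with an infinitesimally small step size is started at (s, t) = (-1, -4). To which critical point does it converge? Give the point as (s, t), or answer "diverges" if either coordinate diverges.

(-4, -3)

h is separable, so gradient descent decouples: s follows -∂h/∂s, t follows -∂h/∂t.
∂h/∂s = -6(s - 3)(s + 4); at s=-1 this is 72, so s decreases.
∂h/∂t = -3(t - 3)(t + 3); at t=-4 this is -21, so t increases.
s converges to its nearest critical value -4 (a local min of the s-part); t converges to -3. The iterate converges to (-4, -3).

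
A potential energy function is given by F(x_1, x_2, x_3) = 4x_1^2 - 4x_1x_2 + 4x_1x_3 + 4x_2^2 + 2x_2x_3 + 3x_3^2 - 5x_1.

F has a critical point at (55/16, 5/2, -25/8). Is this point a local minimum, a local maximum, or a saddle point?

local minimum

The Hessian is constant: H = [[8, -4, 4], [-4, 8, 2], [4, 2, 6]].
Leading principal minors: Δ₁ = 8, Δ₂ = 48, Δ₃ = 64.
All leading minors are positive, so H is positive definite: a local minimum.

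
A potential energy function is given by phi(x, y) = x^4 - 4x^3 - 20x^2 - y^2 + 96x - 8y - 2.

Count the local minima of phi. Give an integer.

phi separates as a function of x plus a function of y, so ∇phi=0 decouples.
∂phi/∂x = 4(x - 4)(x - 2)(x + 3) = 0 at x ∈ {-3, 2, 4}; ∂phi/∂y = -2(y + 4) = 0 at y ∈ {-4}.
The Hessian is diagonal: diag(phi_xx, phi_yy). Second derivatives: phi_xx(-3)=140, phi_xx(2)=-40, phi_xx(4)=56; phi_yy(-4)=-2.
Local minima occur where both diagonal entries positive: none. Count: 0.

0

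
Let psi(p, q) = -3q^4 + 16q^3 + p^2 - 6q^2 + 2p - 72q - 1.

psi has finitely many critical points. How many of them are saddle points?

2

psi separates as a function of p plus a function of q, so ∇psi=0 decouples.
∂psi/∂p = 2(p + 1) = 0 at p ∈ {-1}; ∂psi/∂q = -12(q - 3)(q - 2)(q + 1) = 0 at q ∈ {-1, 2, 3}.
The Hessian is diagonal: diag(psi_pp, psi_qq). Second derivatives: psi_pp(-1)=2; psi_qq(-1)=-144, psi_qq(2)=36, psi_qq(3)=-48.
Saddle points occur where the two diagonal entries have opposite signs: (-1, -1), (-1, 3). Count: 2.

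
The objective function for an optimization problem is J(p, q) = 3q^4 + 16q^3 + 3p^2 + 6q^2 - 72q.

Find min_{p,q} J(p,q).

-47

J(p,q) separates as A(p) + B(q), so its minimum is min A + min B.
A'(p) = 6p vanishes at p ∈ {0}; B'(q) = 12(q - 1)(q + 2)(q + 3) vanishes at q ∈ {-3, -2, 1}.
Local minima of A (where A''>0): A(0)=0. Local minima of B: B(-3)=81, B(1)=-47.
So the global minimum of J is A(0) + B(1) = 0 − 47 = -47, attained at (0, 1).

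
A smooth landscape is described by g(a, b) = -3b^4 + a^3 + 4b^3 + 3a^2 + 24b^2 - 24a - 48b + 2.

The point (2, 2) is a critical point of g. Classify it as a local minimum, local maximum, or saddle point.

saddle point

The mixed partial ∂²g/∂a∂b is 0, so the Hessian at any point is diag(g_aa, g_bb) = diag(6(a + 1), 12(-3b^2 + 2b + 4)).
At (2, 2): H = diag(18, -48).
The eigenvalues have opposite signs, so H is indefinite: a saddle point.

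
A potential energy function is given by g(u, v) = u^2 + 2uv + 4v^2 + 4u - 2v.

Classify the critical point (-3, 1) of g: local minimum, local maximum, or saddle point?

local minimum

The Hessian of g is constant: H = [[2, 2], [2, 8]].
det(H) = 2·8 − 2² = 12.
det(H) > 0 and tr(H) = 10 > 0, so H is positive definite and the point is a local minimum.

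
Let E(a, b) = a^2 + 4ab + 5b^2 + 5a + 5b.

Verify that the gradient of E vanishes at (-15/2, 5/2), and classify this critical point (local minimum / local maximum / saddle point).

local minimum

∇E = (2a + 4b + 5, 4a + 10b + 5); substituting (-15/2, 5/2) gives ∇E = (0, 0), so (-15/2, 5/2) is indeed a critical point.
The Hessian of E is constant: H = [[2, 4], [4, 10]].
det(H) = 2·10 − 4² = 4.
det(H) > 0 and tr(H) = 12 > 0, so H is positive definite and the point is a local minimum.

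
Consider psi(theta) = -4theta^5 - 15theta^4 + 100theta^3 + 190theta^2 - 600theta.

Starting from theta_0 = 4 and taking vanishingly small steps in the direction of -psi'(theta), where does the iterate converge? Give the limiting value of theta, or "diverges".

diverges

psi'(theta) = -20(theta - 3)(theta - 1)(theta + 2)(theta + 5), so psi'(4) = -3240.
Gradient descent moves in the -psi' direction, i.e. theta is increasing.
There is no critical point above theta=4, and psi' keeps the same sign, so the iterate runs off to +∞.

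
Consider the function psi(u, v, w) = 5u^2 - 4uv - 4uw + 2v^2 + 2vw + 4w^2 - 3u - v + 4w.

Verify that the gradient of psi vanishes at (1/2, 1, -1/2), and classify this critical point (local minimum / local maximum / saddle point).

local minimum

∇psi = (10u - 4v - 4w - 3, -4u + 4v + 2w - 1, -4u + 2v + 8w + 4); substituting (1/2, 1, -1/2) gives ∇psi = (0, 0, 0), so (1/2, 1, -1/2) is indeed a critical point.
The Hessian is constant: H = [[10, -4, -4], [-4, 4, 2], [-4, 2, 8]].
Leading principal minors: Δ₁ = 10, Δ₂ = 24, Δ₃ = 152.
All leading minors are positive, so H is positive definite: a local minimum.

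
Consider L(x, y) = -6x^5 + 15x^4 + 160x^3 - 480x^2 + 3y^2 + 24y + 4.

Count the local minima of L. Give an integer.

L separates as a function of x plus a function of y, so ∇L=0 decouples.
∂L/∂x = -30x(x - 4)(x - 2)(x + 4) = 0 at x ∈ {-4, 0, 2, 4}; ∂L/∂y = 6(y + 4) = 0 at y ∈ {-4}.
The Hessian is diagonal: diag(L_xx, L_yy). Second derivatives: L_xx(-4)=5760, L_xx(0)=-960, L_xx(2)=720, L_xx(4)=-1920; L_yy(-4)=6.
Local minima occur where both diagonal entries positive: (-4, -4), (2, -4). Count: 2.

2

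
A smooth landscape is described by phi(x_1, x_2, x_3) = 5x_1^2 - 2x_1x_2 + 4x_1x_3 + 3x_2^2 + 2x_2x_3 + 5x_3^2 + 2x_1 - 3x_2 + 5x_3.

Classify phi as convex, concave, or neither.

phi is quadratic, so its Hessian is the constant matrix H = [[10, -2, 4], [-2, 6, 2], [4, 2, 10]].
Leading principal minors: 10, 56, 392.
All positive ⇒ H ≻ 0 ⇒ convex.

convex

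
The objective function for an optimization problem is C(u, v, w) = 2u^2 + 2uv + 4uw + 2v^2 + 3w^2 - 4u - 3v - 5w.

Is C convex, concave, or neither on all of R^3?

C is quadratic, so its Hessian is the constant matrix H = [[4, 2, 4], [2, 4, 0], [4, 0, 6]].
Leading principal minors: 4, 12, 8.
All positive ⇒ H ≻ 0 ⇒ convex.

convex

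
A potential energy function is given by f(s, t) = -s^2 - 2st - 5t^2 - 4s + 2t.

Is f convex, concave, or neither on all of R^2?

concave

f is quadratic, so its Hessian is the constant matrix H = [[-2, -2], [-2, -10]].
det(H) = 16, tr(H) = -12.
det(H) > 0 and tr(H) < 0, so H is negative definite everywhere: concave.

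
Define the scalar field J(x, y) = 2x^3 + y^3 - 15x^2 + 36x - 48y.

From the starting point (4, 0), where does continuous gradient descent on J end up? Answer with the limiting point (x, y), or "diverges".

J is separable, so gradient descent decouples: x follows -∂J/∂x, y follows -∂J/∂y.
∂J/∂x = 6(x - 3)(x - 2); at x=4 this is 12, so x decreases.
∂J/∂y = 3(y - 4)(y + 4); at y=0 this is -48, so y increases.
x converges to its nearest critical value 3 (a local min of the x-part); y converges to 4. The iterate converges to (3, 4).

(3, 4)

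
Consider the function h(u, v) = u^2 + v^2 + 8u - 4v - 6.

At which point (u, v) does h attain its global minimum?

h(u,v) separates as P(u) + Q(v) − 6, so its minimum is min P + min Q − 6.
P'(u) = 2u + 8 vanishes at u ∈ {-4}; Q'(v) = 2v - 4 vanishes at v ∈ {2}.
Local minima of P (where P''>0): P(-4)=-16. Local minima of Q: Q(2)=-4.
So the global minimum of h is P(-4) + Q(2) − 6 = -16 − 4 − 6 = -26, attained at (-4, 2).

(-4, 2)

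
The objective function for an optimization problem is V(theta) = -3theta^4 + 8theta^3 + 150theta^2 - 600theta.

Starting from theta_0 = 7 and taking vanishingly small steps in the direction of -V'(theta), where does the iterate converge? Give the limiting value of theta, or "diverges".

V'(theta) = -12(theta - 5)(theta - 2)(theta + 5), so V'(7) = -1440.
Gradient descent moves in the -V' direction, i.e. theta is increasing.
There is no critical point above theta=7, and V' keeps the same sign, so the iterate runs off to +∞.

diverges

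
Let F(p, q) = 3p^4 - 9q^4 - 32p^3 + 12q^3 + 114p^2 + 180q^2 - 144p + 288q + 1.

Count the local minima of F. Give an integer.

F separates as a function of p plus a function of q, so ∇F=0 decouples.
∂F/∂p = 12(p - 4)(p - 3)(p - 1) = 0 at p ∈ {1, 3, 4}; ∂F/∂q = -36(q - 4)(q + 1)(q + 2) = 0 at q ∈ {-2, -1, 4}.
The Hessian is diagonal: diag(F_pp, F_qq). Second derivatives: F_pp(1)=72, F_pp(3)=-24, F_pp(4)=36; F_qq(-2)=-216, F_qq(-1)=180, F_qq(4)=-1080.
Local minima occur where both diagonal entries positive: (1, -1), (4, -1). Count: 2.

2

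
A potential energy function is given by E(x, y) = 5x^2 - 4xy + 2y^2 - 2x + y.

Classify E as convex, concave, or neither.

E is quadratic, so its Hessian is the constant matrix H = [[10, -4], [-4, 4]].
det(H) = 24, tr(H) = 14.
det(H) > 0 and tr(H) > 0, so H is positive definite everywhere: convex.

convex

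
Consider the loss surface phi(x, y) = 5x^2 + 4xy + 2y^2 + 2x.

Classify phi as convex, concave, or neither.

phi is quadratic, so its Hessian is the constant matrix H = [[10, 4], [4, 4]].
det(H) = 24, tr(H) = 14.
det(H) > 0 and tr(H) > 0, so H is positive definite everywhere: convex.

convex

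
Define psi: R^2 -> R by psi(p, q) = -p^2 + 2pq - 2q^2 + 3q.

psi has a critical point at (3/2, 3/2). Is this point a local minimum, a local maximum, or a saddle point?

local maximum

The Hessian of psi is constant: H = [[-2, 2], [2, -4]].
det(H) = (-2)·(-4) − 2² = 4.
det(H) > 0 and tr(H) = -6 < 0, so H is negative definite and the point is a local maximum.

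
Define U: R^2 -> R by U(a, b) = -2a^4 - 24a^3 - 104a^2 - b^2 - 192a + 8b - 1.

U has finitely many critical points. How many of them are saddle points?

1

U separates as a function of a plus a function of b, so ∇U=0 decouples.
∂U/∂a = -8(a + 2)(a + 3)(a + 4) = 0 at a ∈ {-4, -3, -2}; ∂U/∂b = -2(b - 4) = 0 at b ∈ {4}.
The Hessian is diagonal: diag(U_aa, U_bb). Second derivatives: U_aa(-4)=-16, U_aa(-3)=8, U_aa(-2)=-16; U_bb(4)=-2.
Saddle points occur where the two diagonal entries have opposite signs: (-3, 4). Count: 1.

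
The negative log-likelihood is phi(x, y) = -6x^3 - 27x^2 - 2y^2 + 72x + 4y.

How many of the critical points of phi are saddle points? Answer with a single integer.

1

phi separates as a function of x plus a function of y, so ∇phi=0 decouples.
∂phi/∂x = -18(x - 1)(x + 4) = 0 at x ∈ {-4, 1}; ∂phi/∂y = -4(y - 1) = 0 at y ∈ {1}.
The Hessian is diagonal: diag(phi_xx, phi_yy). Second derivatives: phi_xx(-4)=90, phi_xx(1)=-90; phi_yy(1)=-4.
Saddle points occur where the two diagonal entries have opposite signs: (-4, 1). Count: 1.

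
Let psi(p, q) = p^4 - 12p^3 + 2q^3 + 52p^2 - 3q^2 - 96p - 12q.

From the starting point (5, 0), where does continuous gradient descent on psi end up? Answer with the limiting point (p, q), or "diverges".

psi is separable, so gradient descent decouples: p follows -∂psi/∂p, q follows -∂psi/∂q.
∂psi/∂p = 4(p - 4)(p - 3)(p - 2); at p=5 this is 24, so p decreases.
∂psi/∂q = 6(q - 2)(q + 1); at q=0 this is -12, so q increases.
p converges to its nearest critical value 4 (a local min of the p-part); q converges to 2. The iterate converges to (4, 2).

(4, 2)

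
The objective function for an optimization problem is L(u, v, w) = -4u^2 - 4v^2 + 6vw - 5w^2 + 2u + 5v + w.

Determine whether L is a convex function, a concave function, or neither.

L is quadratic, so its Hessian is the constant matrix H = [[-8, 0, 0], [0, -8, 6], [0, 6, -10]].
Leading principal minors: -8, 64, -352.
Signs alternate −, +, − ⇒ H ≺ 0 ⇒ concave.

concave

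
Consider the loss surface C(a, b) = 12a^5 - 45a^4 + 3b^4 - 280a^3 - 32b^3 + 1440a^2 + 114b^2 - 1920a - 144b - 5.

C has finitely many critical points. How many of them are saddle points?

C separates as a function of a plus a function of b, so ∇C=0 decouples.
∂C/∂a = 60(a - 4)(a - 2)(a - 1)(a + 4) = 0 at a ∈ {-4, 1, 2, 4}; ∂C/∂b = 12(b - 4)(b - 3)(b - 1) = 0 at b ∈ {1, 3, 4}.
The Hessian is diagonal: diag(C_aa, C_bb). Second derivatives: C_aa(-4)=-14400, C_aa(1)=900, C_aa(2)=-720, C_aa(4)=2880; C_bb(1)=72, C_bb(3)=-24, C_bb(4)=36.
Saddle points occur where the two diagonal entries have opposite signs: (-4, 1), (-4, 4), (1, 3), (2, 1), (2, 4), (4, 3). Count: 6.

6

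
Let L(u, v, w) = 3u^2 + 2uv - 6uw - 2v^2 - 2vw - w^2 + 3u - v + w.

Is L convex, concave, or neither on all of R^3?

neither

L is quadratic, so its Hessian is the constant matrix H = [[6, 2, -6], [2, -4, -2], [-6, -2, -2]].
Leading principal minors: 6, -28, 224.
Neither pattern holds ⇒ H is indefinite ⇒ neither convex nor concave.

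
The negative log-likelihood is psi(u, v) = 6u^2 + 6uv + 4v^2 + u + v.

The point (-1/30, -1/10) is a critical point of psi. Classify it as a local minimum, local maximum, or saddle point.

The Hessian of psi is constant: H = [[12, 6], [6, 8]].
det(H) = 12·8 − 6² = 60.
det(H) > 0 and tr(H) = 20 > 0, so H is positive definite and the point is a local minimum.

local minimum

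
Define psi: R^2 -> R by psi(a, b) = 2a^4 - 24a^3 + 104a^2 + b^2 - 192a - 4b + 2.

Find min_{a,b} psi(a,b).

psi(a,b) separates as P(a) + Q(b) + 2, so its minimum is min P + min Q + 2.
P'(a) = 8(a - 4)(a - 3)(a - 2) vanishes at a ∈ {2, 3, 4}; Q'(b) = 2b - 4 vanishes at b ∈ {2}.
Local minima of P (where P''>0): P(2)=-128, P(4)=-128. Local minima of Q: Q(2)=-4.
So the global minimum of psi is P(2) + Q(2) + 2 = -128 − 4 + 2 = -130, attained at (2, 2).

-130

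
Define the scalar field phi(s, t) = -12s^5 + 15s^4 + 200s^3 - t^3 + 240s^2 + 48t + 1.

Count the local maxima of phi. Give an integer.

phi separates as a function of s plus a function of t, so ∇phi=0 decouples.
∂phi/∂s = -60s(s - 4)(s + 1)(s + 2) = 0 at s ∈ {-2, -1, 0, 4}; ∂phi/∂t = -3(t - 4)(t + 4) = 0 at t ∈ {-4, 4}.
The Hessian is diagonal: diag(phi_ss, phi_tt). Second derivatives: phi_ss(-2)=720, phi_ss(-1)=-300, phi_ss(0)=480, phi_ss(4)=-7200; phi_tt(-4)=24, phi_tt(4)=-24.
Local maxima occur where both diagonal entries negative: (-1, 4), (4, 4). Count: 2.

2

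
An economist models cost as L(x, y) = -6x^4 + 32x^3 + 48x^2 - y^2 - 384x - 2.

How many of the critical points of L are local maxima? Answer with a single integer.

2

L separates as a function of x plus a function of y, so ∇L=0 decouples.
∂L/∂x = -24(x - 4)(x - 2)(x + 2) = 0 at x ∈ {-2, 2, 4}; ∂L/∂y = -2y = 0 at y ∈ {0}.
The Hessian is diagonal: diag(L_xx, L_yy). Second derivatives: L_xx(-2)=-576, L_xx(2)=192, L_xx(4)=-288; L_yy(0)=-2.
Local maxima occur where both diagonal entries negative: (-2, 0), (4, 0). Count: 2.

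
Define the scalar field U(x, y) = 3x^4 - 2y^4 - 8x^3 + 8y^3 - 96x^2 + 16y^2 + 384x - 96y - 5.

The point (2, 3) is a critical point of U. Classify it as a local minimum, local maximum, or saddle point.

local maximum

The mixed partial ∂²U/∂x∂y is 0, so the Hessian at any point is diag(U_xx, U_yy) = diag(12(3x^2 - 4x - 16), 8(-3y^2 + 6y + 4)).
At (2, 3): H = diag(-144, -40).
Both eigenvalues are negative, so H is negative definite: a local maximum.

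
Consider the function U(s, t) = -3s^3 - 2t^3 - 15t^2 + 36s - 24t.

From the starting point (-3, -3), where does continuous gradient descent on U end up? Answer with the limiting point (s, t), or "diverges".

U is separable, so gradient descent decouples: s follows -∂U/∂s, t follows -∂U/∂t.
∂U/∂s = -9(s - 2)(s + 2); at s=-3 this is -45, so s increases.
∂U/∂t = -6(t + 1)(t + 4); at t=-3 this is 12, so t decreases.
s converges to its nearest critical value -2 (a local min of the s-part); t converges to -4. The iterate converges to (-2, -4).

(-2, -4)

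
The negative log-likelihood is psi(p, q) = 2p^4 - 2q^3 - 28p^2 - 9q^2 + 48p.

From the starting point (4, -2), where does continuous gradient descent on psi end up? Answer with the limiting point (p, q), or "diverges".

(2, -3)

psi is separable, so gradient descent decouples: p follows -∂psi/∂p, q follows -∂psi/∂q.
∂psi/∂p = 8(p - 2)(p - 1)(p + 3); at p=4 this is 336, so p decreases.
∂psi/∂q = -6q(q + 3); at q=-2 this is 12, so q decreases.
p converges to its nearest critical value 2 (a local min of the p-part); q converges to -3. The iterate converges to (2, -3).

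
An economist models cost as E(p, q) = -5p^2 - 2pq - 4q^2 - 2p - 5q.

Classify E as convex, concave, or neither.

concave

E is quadratic, so its Hessian is the constant matrix H = [[-10, -2], [-2, -8]].
det(H) = 76, tr(H) = -18.
det(H) > 0 and tr(H) < 0, so H is negative definite everywhere: concave.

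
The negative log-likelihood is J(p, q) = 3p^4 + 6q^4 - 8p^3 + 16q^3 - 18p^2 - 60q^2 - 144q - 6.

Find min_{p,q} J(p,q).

J(p,q) separates as A(p) + B(q) − 6, so its minimum is min A + min B − 6.
A'(p) = 12p(p - 3)(p + 1) vanishes at p ∈ {-1, 0, 3}; B'(q) = 24(q - 2)(q + 1)(q + 3) vanishes at q ∈ {-3, -1, 2}.
Local minima of A (where A''>0): A(-1)=-7, A(3)=-135. Local minima of B: B(-3)=-54, B(2)=-304.
So the global minimum of J is A(3) + B(2) − 6 = -135 − 304 − 6 = -445, attained at (3, 2).

-445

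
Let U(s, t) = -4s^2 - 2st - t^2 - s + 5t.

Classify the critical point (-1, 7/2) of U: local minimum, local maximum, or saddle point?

The Hessian of U is constant: H = [[-8, -2], [-2, -2]].
det(H) = (-8)·(-2) − (-2)² = 12.
det(H) > 0 and tr(H) = -10 < 0, so H is negative definite and the point is a local maximum.

local maximum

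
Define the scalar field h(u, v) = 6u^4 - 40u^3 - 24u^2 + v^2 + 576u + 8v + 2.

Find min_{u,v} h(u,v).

-846

h(u,v) separates as P(u) + Q(v) + 2, so its minimum is min P + min Q + 2.
P'(u) = 24(u - 4)(u - 3)(u + 2) vanishes at u ∈ {-2, 3, 4}; Q'(v) = 2v + 8 vanishes at v ∈ {-4}.
Local minima of P (where P''>0): P(-2)=-832, P(4)=896. Local minima of Q: Q(-4)=-16.
So the global minimum of h is P(-2) + Q(-4) + 2 = -832 − 16 + 2 = -846, attained at (-2, -4).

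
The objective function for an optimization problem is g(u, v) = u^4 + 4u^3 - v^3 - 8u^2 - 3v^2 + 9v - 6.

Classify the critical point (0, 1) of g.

local maximum

The mixed partial ∂²g/∂u∂v is 0, so the Hessian at any point is diag(g_uu, g_vv) = diag(4(3u^2 + 6u - 4), -6(v + 1)).
At (0, 1): H = diag(-16, -12).
Both eigenvalues are negative, so H is negative definite: a local maximum.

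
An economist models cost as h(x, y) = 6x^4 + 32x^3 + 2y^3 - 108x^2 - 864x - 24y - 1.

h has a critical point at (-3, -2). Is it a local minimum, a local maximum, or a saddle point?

The mixed partial ∂²h/∂x∂y is 0, so the Hessian at any point is diag(h_xx, h_yy) = diag(24(3x^2 + 8x - 9), 12y).
At (-3, -2): H = diag(-144, -24).
Both eigenvalues are negative, so H is negative definite: a local maximum.

local maximum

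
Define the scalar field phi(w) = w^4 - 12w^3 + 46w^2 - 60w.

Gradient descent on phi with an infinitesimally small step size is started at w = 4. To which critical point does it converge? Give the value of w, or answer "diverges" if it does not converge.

phi'(w) = 4(w - 5)(w - 3)(w - 1), so phi'(4) = -12.
Gradient descent moves in the -phi' direction, i.e. w is increasing.
The nearest critical point in that direction is w = 5, where phi'' = 32 > 0 (a local minimum). The iterate converges there.

5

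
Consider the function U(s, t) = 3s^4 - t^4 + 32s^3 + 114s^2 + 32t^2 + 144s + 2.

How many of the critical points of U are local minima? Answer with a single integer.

2

U separates as a function of s plus a function of t, so ∇U=0 decouples.
∂U/∂s = 12(s + 1)(s + 3)(s + 4) = 0 at s ∈ {-4, -3, -1}; ∂U/∂t = -4t(t - 4)(t + 4) = 0 at t ∈ {-4, 0, 4}.
The Hessian is diagonal: diag(U_ss, U_tt). Second derivatives: U_ss(-4)=36, U_ss(-3)=-24, U_ss(-1)=72; U_tt(-4)=-128, U_tt(0)=64, U_tt(4)=-128.
Local minima occur where both diagonal entries positive: (-4, 0), (-1, 0). Count: 2.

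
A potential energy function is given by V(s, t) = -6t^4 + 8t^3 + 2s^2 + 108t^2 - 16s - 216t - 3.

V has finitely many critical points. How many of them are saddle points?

V separates as a function of s plus a function of t, so ∇V=0 decouples.
∂V/∂s = 4(s - 4) = 0 at s ∈ {4}; ∂V/∂t = -24(t - 3)(t - 1)(t + 3) = 0 at t ∈ {-3, 1, 3}.
The Hessian is diagonal: diag(V_ss, V_tt). Second derivatives: V_ss(4)=4; V_tt(-3)=-576, V_tt(1)=192, V_tt(3)=-288.
Saddle points occur where the two diagonal entries have opposite signs: (4, -3), (4, 3). Count: 2.

2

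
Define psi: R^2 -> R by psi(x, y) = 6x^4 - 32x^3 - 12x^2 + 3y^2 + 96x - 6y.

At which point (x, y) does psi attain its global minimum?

psi(x,y) separates as P(x) + Q(y), so its minimum is min P + min Q.
P'(x) = 24(x - 4)(x - 1)(x + 1) vanishes at x ∈ {-1, 1, 4}; Q'(y) = 6y - 6 vanishes at y ∈ {1}.
Local minima of P (where P''>0): P(-1)=-70, P(4)=-320. Local minima of Q: Q(1)=-3.
So the global minimum of psi is P(4) + Q(1) = -320 − 3 = -323, attained at (4, 1).

(4, 1)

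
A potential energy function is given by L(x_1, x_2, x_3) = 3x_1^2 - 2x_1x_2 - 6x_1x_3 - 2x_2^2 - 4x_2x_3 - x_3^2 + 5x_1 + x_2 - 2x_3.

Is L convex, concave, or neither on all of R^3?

neither

L is quadratic, so its Hessian is the constant matrix H = [[6, -2, -6], [-2, -4, -4], [-6, -4, -2]].
Leading principal minors: 6, -28, 8.
Neither pattern holds ⇒ H is indefinite ⇒ neither convex nor concave.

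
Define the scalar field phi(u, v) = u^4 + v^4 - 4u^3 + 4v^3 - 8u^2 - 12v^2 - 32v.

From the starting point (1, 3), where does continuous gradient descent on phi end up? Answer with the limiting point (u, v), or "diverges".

phi is separable, so gradient descent decouples: u follows -∂phi/∂u, v follows -∂phi/∂v.
∂phi/∂u = 4u(u - 4)(u + 1); at u=1 this is -24, so u increases.
∂phi/∂v = 4(v - 2)(v + 1)(v + 4); at v=3 this is 112, so v decreases.
u converges to its nearest critical value 4 (a local min of the u-part); v converges to 2. The iterate converges to (4, 2).

(4, 2)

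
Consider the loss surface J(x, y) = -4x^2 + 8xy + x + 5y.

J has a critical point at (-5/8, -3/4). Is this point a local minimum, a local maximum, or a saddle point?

The Hessian of J is constant: H = [[-8, 8], [8, 0]].
det(H) = (-8)·0 − 8² = -64.
Since det(H) < 0, H is indefinite and the critical point is a saddle point.

saddle point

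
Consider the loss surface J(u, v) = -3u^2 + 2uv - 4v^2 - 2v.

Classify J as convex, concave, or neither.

concave

J is quadratic, so its Hessian is the constant matrix H = [[-6, 2], [2, -8]].
det(H) = 44, tr(H) = -14.
det(H) > 0 and tr(H) < 0, so H is negative definite everywhere: concave.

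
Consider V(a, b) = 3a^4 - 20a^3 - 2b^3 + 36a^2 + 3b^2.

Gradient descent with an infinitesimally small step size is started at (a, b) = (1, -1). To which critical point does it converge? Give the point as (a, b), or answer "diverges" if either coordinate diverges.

V is separable, so gradient descent decouples: a follows -∂V/∂a, b follows -∂V/∂b.
∂V/∂a = 12a(a - 3)(a - 2); at a=1 this is 24, so a decreases.
∂V/∂b = -6b(b - 1); at b=-1 this is -12, so b increases.
a converges to its nearest critical value 0 (a local min of the a-part); b converges to 0. The iterate converges to (0, 0).

(0, 0)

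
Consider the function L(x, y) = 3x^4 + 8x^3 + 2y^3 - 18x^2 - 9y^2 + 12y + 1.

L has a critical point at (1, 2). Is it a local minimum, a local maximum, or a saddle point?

local minimum

The mixed partial ∂²L/∂x∂y is 0, so the Hessian at any point is diag(L_xx, L_yy) = diag(12(3x^2 + 4x - 3), 6(2y - 3)).
At (1, 2): H = diag(48, 6).
Both eigenvalues are positive, so H is positive definite: a local minimum.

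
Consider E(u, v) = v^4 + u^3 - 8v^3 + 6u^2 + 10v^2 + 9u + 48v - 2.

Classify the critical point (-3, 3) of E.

The mixed partial ∂²E/∂u∂v is 0, so the Hessian at any point is diag(E_uu, E_vv) = diag(6(u + 2), 4(3v^2 - 12v + 5)).
At (-3, 3): H = diag(-6, -16).
Both eigenvalues are negative, so H is negative definite: a local maximum.

local maximum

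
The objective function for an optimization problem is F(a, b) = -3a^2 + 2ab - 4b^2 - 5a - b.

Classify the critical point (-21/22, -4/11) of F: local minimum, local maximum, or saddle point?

local maximum

The Hessian of F is constant: H = [[-6, 2], [2, -8]].
det(H) = (-6)·(-8) − 2² = 44.
det(H) > 0 and tr(H) = -14 < 0, so H is negative definite and the point is a local maximum.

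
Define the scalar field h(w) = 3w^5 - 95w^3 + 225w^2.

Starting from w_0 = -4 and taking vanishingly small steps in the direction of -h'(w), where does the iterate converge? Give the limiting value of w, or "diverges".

0

h'(w) = 15w(w - 3)(w - 2)(w + 5), so h'(-4) = -2520.
Gradient descent moves in the -h' direction, i.e. w is increasing.
The nearest critical point in that direction is w = 0, where h'' = 450 > 0 (a local minimum). The iterate converges there.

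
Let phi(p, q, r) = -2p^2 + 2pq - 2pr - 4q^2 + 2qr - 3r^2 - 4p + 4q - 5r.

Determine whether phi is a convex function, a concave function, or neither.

phi is quadratic, so its Hessian is the constant matrix H = [[-4, 2, -2], [2, -8, 2], [-2, 2, -6]].
Leading principal minors: -4, 28, -136.
Signs alternate −, +, − ⇒ H ≺ 0 ⇒ concave.

concave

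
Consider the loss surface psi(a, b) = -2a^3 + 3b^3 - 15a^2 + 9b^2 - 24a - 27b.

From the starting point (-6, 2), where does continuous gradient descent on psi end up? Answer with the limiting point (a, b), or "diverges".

(-4, 1)

psi is separable, so gradient descent decouples: a follows -∂psi/∂a, b follows -∂psi/∂b.
∂psi/∂a = -6(a + 1)(a + 4); at a=-6 this is -60, so a increases.
∂psi/∂b = 9(b - 1)(b + 3); at b=2 this is 45, so b decreases.
a converges to its nearest critical value -4 (a local min of the a-part); b converges to 1. The iterate converges to (-4, 1).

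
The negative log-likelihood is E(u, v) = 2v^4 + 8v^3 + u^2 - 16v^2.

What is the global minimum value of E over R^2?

-256

E(u,v) separates as P(u) + Q(v), so its minimum is min P + min Q.
P'(u) = 2u vanishes at u ∈ {0}; Q'(v) = 8v(v - 1)(v + 4) vanishes at v ∈ {-4, 0, 1}.
Local minima of P (where P''>0): P(0)=0. Local minima of Q: Q(-4)=-256, Q(1)=-6.
So the global minimum of E is P(0) + Q(-4) = 0 − 256 = -256, attained at (0, -4).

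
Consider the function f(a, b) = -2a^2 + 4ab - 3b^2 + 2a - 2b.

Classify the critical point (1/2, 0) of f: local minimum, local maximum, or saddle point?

local maximum

The Hessian of f is constant: H = [[-4, 4], [4, -6]].
det(H) = (-4)·(-6) − 4² = 8.
det(H) > 0 and tr(H) = -10 < 0, so H is negative definite and the point is a local maximum.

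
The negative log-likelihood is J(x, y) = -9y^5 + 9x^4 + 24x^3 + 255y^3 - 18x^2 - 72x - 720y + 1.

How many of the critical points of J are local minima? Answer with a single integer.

4

J separates as a function of x plus a function of y, so ∇J=0 decouples.
∂J/∂x = 36(x - 1)(x + 1)(x + 2) = 0 at x ∈ {-2, -1, 1}; ∂J/∂y = -45(y - 4)(y - 1)(y + 1)(y + 4) = 0 at y ∈ {-4, -1, 1, 4}.
The Hessian is diagonal: diag(J_xx, J_yy). Second derivatives: J_xx(-2)=108, J_xx(-1)=-72, J_xx(1)=216; J_yy(-4)=5400, J_yy(-1)=-1350, J_yy(1)=1350, J_yy(4)=-5400.
Local minima occur where both diagonal entries positive: (-2, -4), (-2, 1), (1, -4), (1, 1). Count: 4.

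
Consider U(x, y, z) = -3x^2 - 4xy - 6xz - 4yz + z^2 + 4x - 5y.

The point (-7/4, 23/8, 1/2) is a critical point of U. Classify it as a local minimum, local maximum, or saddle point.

saddle point

The Hessian is constant: H = [[-6, -4, -6], [-4, 0, -4], [-6, -4, 2]].
Leading principal minors: Δ₁ = -6, Δ₂ = -16, Δ₃ = -128.
The minors fit neither the all-positive nor the alternating-sign pattern, so H is indefinite: a saddle point.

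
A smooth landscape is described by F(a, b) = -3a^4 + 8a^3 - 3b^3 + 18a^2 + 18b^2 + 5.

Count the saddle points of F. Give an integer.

3

F separates as a function of a plus a function of b, so ∇F=0 decouples.
∂F/∂a = -12a(a - 3)(a + 1) = 0 at a ∈ {-1, 0, 3}; ∂F/∂b = -9b(b - 4) = 0 at b ∈ {0, 4}.
The Hessian is diagonal: diag(F_aa, F_bb). Second derivatives: F_aa(-1)=-48, F_aa(0)=36, F_aa(3)=-144; F_bb(0)=36, F_bb(4)=-36.
Saddle points occur where the two diagonal entries have opposite signs: (-1, 0), (0, 4), (3, 0). Count: 3.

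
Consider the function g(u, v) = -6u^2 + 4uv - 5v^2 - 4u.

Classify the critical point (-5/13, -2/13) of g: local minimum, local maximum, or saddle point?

local maximum

The Hessian of g is constant: H = [[-12, 4], [4, -10]].
det(H) = (-12)·(-10) − 4² = 104.
det(H) > 0 and tr(H) = -22 < 0, so H is negative definite and the point is a local maximum.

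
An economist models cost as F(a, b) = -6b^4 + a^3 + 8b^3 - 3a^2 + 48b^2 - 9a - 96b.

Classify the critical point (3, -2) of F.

saddle point

The mixed partial ∂²F/∂a∂b is 0, so the Hessian at any point is diag(F_aa, F_bb) = diag(6(a - 1), 24(-3b^2 + 2b + 4)).
At (3, -2): H = diag(12, -288).
The eigenvalues have opposite signs, so H is indefinite: a saddle point.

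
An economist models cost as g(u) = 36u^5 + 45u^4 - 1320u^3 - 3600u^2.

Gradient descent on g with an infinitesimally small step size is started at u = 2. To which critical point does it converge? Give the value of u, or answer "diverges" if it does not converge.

5

g'(u) = 180u(u - 5)(u + 2)(u + 4), so g'(2) = -25920.
Gradient descent moves in the -g' direction, i.e. u is increasing.
The nearest critical point in that direction is u = 5, where g'' = 56700 > 0 (a local minimum). The iterate converges there.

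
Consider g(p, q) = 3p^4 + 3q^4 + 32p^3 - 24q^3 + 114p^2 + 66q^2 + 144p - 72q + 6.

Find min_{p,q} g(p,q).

-80

g(p,q) separates as A(p) + B(q) + 6, so its minimum is min A + min B + 6.
A'(p) = 12(p + 1)(p + 3)(p + 4) vanishes at p ∈ {-4, -3, -1}; B'(q) = 12(q - 3)(q - 2)(q - 1) vanishes at q ∈ {1, 2, 3}.
Local minima of A (where A''>0): A(-4)=-32, A(-1)=-59. Local minima of B: B(1)=-27, B(3)=-27.
So the global minimum of g is A(-1) + B(1) + 6 = -59 − 27 + 6 = -80, attained at (-1, 1).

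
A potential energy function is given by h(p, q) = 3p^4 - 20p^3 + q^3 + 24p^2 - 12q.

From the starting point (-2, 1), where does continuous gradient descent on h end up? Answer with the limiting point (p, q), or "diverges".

(0, 2)

h is separable, so gradient descent decouples: p follows -∂h/∂p, q follows -∂h/∂q.
∂h/∂p = 12p(p - 4)(p - 1); at p=-2 this is -432, so p increases.
∂h/∂q = 3(q - 2)(q + 2); at q=1 this is -9, so q increases.
p converges to its nearest critical value 0 (a local min of the p-part); q converges to 2. The iterate converges to (0, 2).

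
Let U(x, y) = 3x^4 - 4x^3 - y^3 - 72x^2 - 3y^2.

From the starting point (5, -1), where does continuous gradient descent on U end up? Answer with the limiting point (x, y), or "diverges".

(4, -2)

U is separable, so gradient descent decouples: x follows -∂U/∂x, y follows -∂U/∂y.
∂U/∂x = 12x(x - 4)(x + 3); at x=5 this is 480, so x decreases.
∂U/∂y = -3y(y + 2); at y=-1 this is 3, so y decreases.
x converges to its nearest critical value 4 (a local min of the x-part); y converges to -2. The iterate converges to (4, -2).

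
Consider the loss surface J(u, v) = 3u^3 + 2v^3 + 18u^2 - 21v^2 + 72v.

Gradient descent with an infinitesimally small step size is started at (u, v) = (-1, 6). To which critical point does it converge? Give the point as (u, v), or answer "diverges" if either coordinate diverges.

(0, 4)

J is separable, so gradient descent decouples: u follows -∂J/∂u, v follows -∂J/∂v.
∂J/∂u = 9u(u + 4); at u=-1 this is -27, so u increases.
∂J/∂v = 6(v - 4)(v - 3); at v=6 this is 36, so v decreases.
u converges to its nearest critical value 0 (a local min of the u-part); v converges to 4. The iterate converges to (0, 4).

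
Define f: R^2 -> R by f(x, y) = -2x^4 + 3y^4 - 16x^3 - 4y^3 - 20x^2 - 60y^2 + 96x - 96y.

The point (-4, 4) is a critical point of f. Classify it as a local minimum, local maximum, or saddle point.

The mixed partial ∂²f/∂x∂y is 0, so the Hessian at any point is diag(f_xx, f_yy) = diag(-8(3x^2 + 12x + 5), 12(3y^2 - 2y - 10)).
At (-4, 4): H = diag(-40, 360).
The eigenvalues have opposite signs, so H is indefinite: a saddle point.

saddle point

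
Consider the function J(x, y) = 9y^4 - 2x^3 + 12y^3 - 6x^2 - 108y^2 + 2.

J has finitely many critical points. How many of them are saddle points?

J separates as a function of x plus a function of y, so ∇J=0 decouples.
∂J/∂x = -6x(x + 2) = 0 at x ∈ {-2, 0}; ∂J/∂y = 36y(y - 2)(y + 3) = 0 at y ∈ {-3, 0, 2}.
The Hessian is diagonal: diag(J_xx, J_yy). Second derivatives: J_xx(-2)=12, J_xx(0)=-12; J_yy(-3)=540, J_yy(0)=-216, J_yy(2)=360.
Saddle points occur where the two diagonal entries have opposite signs: (-2, 0), (0, -3), (0, 2). Count: 3.

3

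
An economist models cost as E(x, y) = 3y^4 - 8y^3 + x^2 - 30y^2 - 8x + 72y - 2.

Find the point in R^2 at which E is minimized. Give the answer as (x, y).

(4, -2)

E(x,y) separates as P(x) + Q(y) − 2, so its minimum is min P + min Q − 2.
P'(x) = 2x - 8 vanishes at x ∈ {4}; Q'(y) = 12(y - 3)(y - 1)(y + 2) vanishes at y ∈ {-2, 1, 3}.
Local minima of P (where P''>0): P(4)=-16. Local minima of Q: Q(-2)=-152, Q(3)=-27.
So the global minimum of E is P(4) + Q(-2) − 2 = -16 − 152 − 2 = -170, attained at (4, -2).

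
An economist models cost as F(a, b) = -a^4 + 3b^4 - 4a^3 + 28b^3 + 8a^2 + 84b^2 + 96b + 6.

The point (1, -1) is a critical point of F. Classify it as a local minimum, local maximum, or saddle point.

saddle point

The mixed partial ∂²F/∂a∂b is 0, so the Hessian at any point is diag(F_aa, F_bb) = diag(4(-3a^2 - 6a + 4), 12(3b^2 + 14b + 14)).
At (1, -1): H = diag(-20, 36).
The eigenvalues have opposite signs, so H is indefinite: a saddle point.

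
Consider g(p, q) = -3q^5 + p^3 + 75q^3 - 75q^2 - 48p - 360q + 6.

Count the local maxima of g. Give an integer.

g separates as a function of p plus a function of q, so ∇g=0 decouples.
∂g/∂p = 3(p - 4)(p + 4) = 0 at p ∈ {-4, 4}; ∂g/∂q = -15(q - 3)(q - 2)(q + 1)(q + 4) = 0 at q ∈ {-4, -1, 2, 3}.
The Hessian is diagonal: diag(g_pp, g_qq). Second derivatives: g_pp(-4)=-24, g_pp(4)=24; g_qq(-4)=1890, g_qq(-1)=-540, g_qq(2)=270, g_qq(3)=-420.
Local maxima occur where both diagonal entries negative: (-4, -1), (-4, 3). Count: 2.

2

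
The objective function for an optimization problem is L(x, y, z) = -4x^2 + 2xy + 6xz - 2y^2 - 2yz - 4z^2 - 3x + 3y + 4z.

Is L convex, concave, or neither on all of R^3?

concave

L is quadratic, so its Hessian is the constant matrix H = [[-8, 2, 6], [2, -4, -2], [6, -2, -8]].
Leading principal minors: -8, 28, -96.
Signs alternate −, +, − ⇒ H ≺ 0 ⇒ concave.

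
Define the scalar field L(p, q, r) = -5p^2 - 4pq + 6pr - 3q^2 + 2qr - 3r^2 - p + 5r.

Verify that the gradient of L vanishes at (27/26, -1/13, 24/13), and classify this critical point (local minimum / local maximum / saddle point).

∇L = (-10p - 4q + 6r - 1, -4p - 6q + 2r, 6p + 2q - 6r + 5); substituting (27/26, -1/13, 24/13) gives ∇L = (0, 0, 0), so (27/26, -1/13, 24/13) is indeed a critical point.
The Hessian is constant: H = [[-10, -4, 6], [-4, -6, 2], [6, 2, -6]].
Leading principal minors: Δ₁ = -10, Δ₂ = 44, Δ₃ = -104.
The minors alternate sign starting negative (−, +, −), so H is negative definite: a local maximum.

local maximum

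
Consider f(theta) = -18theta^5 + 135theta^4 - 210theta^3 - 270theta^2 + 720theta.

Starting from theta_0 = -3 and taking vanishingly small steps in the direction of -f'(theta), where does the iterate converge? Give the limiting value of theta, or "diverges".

-1

f'(theta) = -90(theta - 4)(theta - 2)(theta - 1)(theta + 1), so f'(-3) = -25200.
Gradient descent moves in the -f' direction, i.e. theta is increasing.
The nearest critical point in that direction is theta = -1, where f'' = 2700 > 0 (a local minimum). The iterate converges there.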